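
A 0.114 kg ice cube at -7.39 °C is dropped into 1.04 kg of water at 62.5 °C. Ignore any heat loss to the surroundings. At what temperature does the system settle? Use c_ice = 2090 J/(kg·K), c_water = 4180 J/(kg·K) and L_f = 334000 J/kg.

T_f ≈ 48.1 °C

Energy conservation, ΣQ = 0:
ice -7.39→0 °C: 0.114×2090×7.39 = 1760.7; melt ice: 0.114×334000 = 38076; warm the meltwater: 476.52 T; water: 4347.2(T − 62.5)
4823.7 T = 271700 − 39837 = 231863
T ≈ 48.07 °C — above 0 °C, consistent with complete melting.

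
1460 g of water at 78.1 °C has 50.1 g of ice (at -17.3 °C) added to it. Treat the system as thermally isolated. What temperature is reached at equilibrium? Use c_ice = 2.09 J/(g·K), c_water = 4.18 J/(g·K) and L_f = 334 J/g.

T_f ≈ 72.6 °C

Net heat exchanged in the isolated system is zero:
ice -17.3→0 °C: 50.1·2.09·17.3 = 1811.5; latent heat to melt: 50.1·334 = 16733; warm the meltwater: 209.42 T; water: 6102.8(T − 78.1)
6312.2 T = 476629 − 18545 = 458084
T ≈ 72.57 °C. Since T > 0 °C, the all-ice-melts assumption holds.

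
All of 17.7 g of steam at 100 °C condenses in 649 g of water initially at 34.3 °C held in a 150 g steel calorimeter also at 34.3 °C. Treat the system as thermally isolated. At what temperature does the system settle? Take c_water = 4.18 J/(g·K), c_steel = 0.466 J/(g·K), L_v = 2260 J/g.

T_f ≈ 50.0 °C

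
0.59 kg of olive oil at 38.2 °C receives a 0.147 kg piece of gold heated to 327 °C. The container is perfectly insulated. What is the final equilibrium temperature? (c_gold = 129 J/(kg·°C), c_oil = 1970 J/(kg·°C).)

T_f ≈ 42.8 °C

Set heat shed by the hot body equal to heat absorbed by the cold body:
0.147·129·(327 − T) = 0.59·1970·(T − 38.2)
18.96(327 − T) = 1162.3(T − 38.2)
1181.3 T = 50601  ⇒  T ≈ 42.84 °C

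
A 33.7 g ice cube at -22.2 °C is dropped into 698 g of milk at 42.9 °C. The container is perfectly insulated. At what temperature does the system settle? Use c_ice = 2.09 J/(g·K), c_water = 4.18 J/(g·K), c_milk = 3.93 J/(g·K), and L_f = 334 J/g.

T_f ≈ 36.4 °C

Sum of m c ΔT and latent-heat terms is zero:
ice -22.2→0 °C: 33.7·2.09·22.2 = 1563.6; melt ice: 33.7·334 = 11256; meltwater 0→T: 33.7·4.18·T = 140.87 T; milk cools: 698·3.93·(T − 42.9) = 2743.1(T − 42.9)
2884 T = 117681 − 12819 = 104861
T ≈ 36.36 °C. Since T > 0 °C, the all-ice-melts assumption holds.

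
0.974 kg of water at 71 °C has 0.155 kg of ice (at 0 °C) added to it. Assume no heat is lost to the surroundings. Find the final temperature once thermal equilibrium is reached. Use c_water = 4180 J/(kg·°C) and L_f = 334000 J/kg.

Energy conservation, ΣQ = 0:
fusion: m_ice L_f = 0.155·334000 = 51770; meltwater 0→T: 0.155·4180·T = 647.9 T; water: 4071.3(T − 71)
4719.2 T = 289064 − 51770 = 237294
T ≈ 50.28 °C — above 0 °C, consistent with complete melting.

T_f ≈ 50.3 °C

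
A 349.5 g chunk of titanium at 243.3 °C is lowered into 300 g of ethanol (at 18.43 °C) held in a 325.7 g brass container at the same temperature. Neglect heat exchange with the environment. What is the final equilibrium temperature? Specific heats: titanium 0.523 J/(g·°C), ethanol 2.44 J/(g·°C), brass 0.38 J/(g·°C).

T_f ≈ 58.0 °C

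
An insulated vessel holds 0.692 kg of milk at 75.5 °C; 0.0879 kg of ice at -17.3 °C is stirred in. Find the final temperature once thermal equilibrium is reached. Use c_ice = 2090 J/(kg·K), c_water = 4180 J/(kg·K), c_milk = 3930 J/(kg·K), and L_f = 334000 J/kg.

T_f ≈ 56.0 °C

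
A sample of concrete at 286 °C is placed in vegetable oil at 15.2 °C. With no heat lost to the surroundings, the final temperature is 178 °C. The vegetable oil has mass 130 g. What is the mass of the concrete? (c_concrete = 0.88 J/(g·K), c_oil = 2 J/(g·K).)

m ≈ 445 g

|Q_concrete| = |Q_oil|:
m×0.88×(286 − 178) = 130×2×(178 − 15.2)
95.04 m = 42328  ⇒  m ≈ 445.4 g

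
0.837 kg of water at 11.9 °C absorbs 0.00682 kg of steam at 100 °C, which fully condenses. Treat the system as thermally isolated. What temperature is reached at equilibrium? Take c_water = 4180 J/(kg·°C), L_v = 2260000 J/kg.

T_f ≈ 17.0 °C

Conservation of energy gives ΣQ = 0:
latent heat released on condensation: 0.00682×2260000 = 15413; condensed water 100 °C→T: 28.51(T − 100); water warms: 0.837×4180×(T − 11.9) = 3498.7(T − 11.9)
3527.2 T = 15413 + 2850.8 + 41634 = 59898
T ≈ 16.98 °C, under the boiling point, so the assumption holds.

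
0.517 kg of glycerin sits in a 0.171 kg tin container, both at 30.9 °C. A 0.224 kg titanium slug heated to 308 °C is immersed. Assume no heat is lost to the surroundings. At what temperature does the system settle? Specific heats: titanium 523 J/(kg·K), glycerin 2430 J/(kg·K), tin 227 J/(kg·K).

Net heat exchanged in the isolated system is zero:
0.224·523·(T − 308) + 0.517·2430·(T − 30.9) + 0.171·227·(T − 30.9) = 0
117.15(T − 308) + 1256.3(T − 30.9) + 38.82(T − 30.9) = 0
1412.3 T = 76102
T = 76102 / 1412.3 = 53.9 °C

T_f ≈ 53.9 °C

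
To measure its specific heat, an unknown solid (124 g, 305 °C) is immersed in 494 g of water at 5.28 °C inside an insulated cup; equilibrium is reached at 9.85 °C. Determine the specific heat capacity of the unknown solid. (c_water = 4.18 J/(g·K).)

c ≈ 0.258 J/(g·K)

Heat lost by the unknown solid = heat gained by the water:
124·c·(305 − 9.85) = 494·4.18·(9.85 − 5.28)
36599 c = 9436.7  ⇒  c ≈ 0.2578 J/(g·K)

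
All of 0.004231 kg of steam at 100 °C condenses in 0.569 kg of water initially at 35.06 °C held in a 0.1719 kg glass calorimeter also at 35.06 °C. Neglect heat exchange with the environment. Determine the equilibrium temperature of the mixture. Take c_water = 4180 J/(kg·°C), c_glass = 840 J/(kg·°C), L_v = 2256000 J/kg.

T_f ≈ 39.3 °C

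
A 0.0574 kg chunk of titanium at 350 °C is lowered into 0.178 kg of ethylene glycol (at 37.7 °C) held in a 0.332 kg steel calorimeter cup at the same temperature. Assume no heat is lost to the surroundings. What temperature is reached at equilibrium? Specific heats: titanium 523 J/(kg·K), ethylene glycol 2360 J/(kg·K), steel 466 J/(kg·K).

T_f ≈ 53.2 °C

Let T be the final temperature. ΣQ_i = 0:
0.0574·523·(T − 350) + 0.178·2360·(T − 37.7) + 0.332·466·(T − 37.7) = 0
30.02(T − 350) + 420.08(T − 37.7) + 154.71(T − 37.7) = 0
604.81 T = 32177
T ≈ 53.20 °C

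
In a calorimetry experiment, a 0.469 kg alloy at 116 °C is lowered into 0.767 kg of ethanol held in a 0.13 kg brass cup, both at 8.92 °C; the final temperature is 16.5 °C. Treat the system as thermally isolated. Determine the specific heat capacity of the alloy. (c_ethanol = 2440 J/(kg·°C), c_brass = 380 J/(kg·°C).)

c ≈ 312 J/(kg·°C)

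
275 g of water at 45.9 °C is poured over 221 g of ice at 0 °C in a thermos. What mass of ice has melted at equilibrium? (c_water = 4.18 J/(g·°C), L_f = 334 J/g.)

m_melted ≈ 158 g

Heat available from the water dropping to 0 °C: 275×4.18×45.9 = 52762 J.
Melting all 221 g of ice would need 221×334 = 73814 J.
Since 52762 < 73814 J, not all the ice melts; equilibrium is at 0 °C.
Mass melted = 52762/334 ≈ 158 g.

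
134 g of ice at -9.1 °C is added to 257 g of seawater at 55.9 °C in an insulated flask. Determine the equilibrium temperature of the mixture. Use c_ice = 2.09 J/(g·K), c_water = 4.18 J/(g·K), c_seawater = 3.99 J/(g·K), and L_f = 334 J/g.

T_f ≈ 6.3 °C

Conservation of energy gives ΣQ = 0:
ice -9.1→0 °C: 134×2.09×9.1 = 2548.5
  fusion: m_ice L_f = 134×334 = 44756
  warm the meltwater: 560.12 T
  seawater cools: 257×3.99×(T − 55.9) = 1025.4(T − 55.9)
1585.6 T = 57322 − 47305 = 10017
T ≈ 6.32 °C — above 0 °C, consistent with complete melting.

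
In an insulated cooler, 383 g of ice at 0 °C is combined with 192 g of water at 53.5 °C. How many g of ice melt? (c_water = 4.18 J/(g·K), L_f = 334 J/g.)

m_melted ≈ 129 g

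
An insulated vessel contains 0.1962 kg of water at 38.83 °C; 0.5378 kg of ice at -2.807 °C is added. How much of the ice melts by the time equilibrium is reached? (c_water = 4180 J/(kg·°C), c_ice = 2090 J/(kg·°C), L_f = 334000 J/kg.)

Heat available from the water dropping to 0 °C: 0.1962·4180·38.83 = 31845 J.
Warming the ice to 0 °C takes 0.5378·2090·2.807 = 3155.1 J, leaving 28690 J for melting.
Fully melting the ice requires m_ice L_f = 0.5378·334000 = 179625 J.
That's not enough to melt it all — equilibrium is at 0 °C with ice remaining.
Mass melted = 28690/334000 ≈ 0.0859 kg.

m_melted ≈ 0.0859 kg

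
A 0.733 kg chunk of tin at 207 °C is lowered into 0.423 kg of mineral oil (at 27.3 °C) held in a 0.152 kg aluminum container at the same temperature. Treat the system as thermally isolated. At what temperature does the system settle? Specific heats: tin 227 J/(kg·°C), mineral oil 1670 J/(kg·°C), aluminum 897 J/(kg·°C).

T_f ≈ 56.9 °C

Net heat exchanged in the isolated system is zero:
0.733×227×(T − 207) + 0.423×1670×(T − 27.3) + 0.152×897×(T − 27.3) = 0
166.39(T − 207) + 706.41(T − 27.3) + 136.34(T − 27.3) = 0
1009.1 T = 57450
T ≈ 56.93 °C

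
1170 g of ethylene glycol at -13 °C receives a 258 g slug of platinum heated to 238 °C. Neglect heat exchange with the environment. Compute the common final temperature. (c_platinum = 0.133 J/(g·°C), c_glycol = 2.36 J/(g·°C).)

Taking heat into each body as positive, Σ m c ΔT = 0:
258×0.133×(T − 238) + 1170×2.36×(T − (-13)) = 0
34.31(T − 238) + 2761.2(T − (-13)) = 0
2795.5 T = -27729
T = -27729/2795.5 ≈ -9.92 °C

T_f ≈ -9.9 °C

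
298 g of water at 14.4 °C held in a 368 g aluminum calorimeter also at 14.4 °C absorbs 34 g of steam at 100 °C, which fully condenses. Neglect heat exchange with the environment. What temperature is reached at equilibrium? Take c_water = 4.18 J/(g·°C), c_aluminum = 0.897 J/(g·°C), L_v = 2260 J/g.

T_f ≈ 66.2 °C

Conservation of energy gives ΣQ = 0:
steam→water at 100 °C releases m L_v = 34×2260 = 76840; condensate cools 100→T: 34×4.18×(T − 100) = 142.12(T − 100); water warms: 298×4.18×(T − 14.4) = 1245.6(T − 14.4); aluminum cup: 368×0.897×(T − 14.4) = 330.1(T − 14.4)
1717.9 T = 76840 + 14212 + 22691 = 113743
T ≈ 66.21 °C, under the boiling point, so the assumption holds.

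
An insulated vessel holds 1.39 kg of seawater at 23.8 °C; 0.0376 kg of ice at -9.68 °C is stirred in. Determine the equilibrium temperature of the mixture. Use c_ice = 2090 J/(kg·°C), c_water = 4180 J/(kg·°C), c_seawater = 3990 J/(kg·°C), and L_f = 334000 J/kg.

T_f ≈ 20.8 °C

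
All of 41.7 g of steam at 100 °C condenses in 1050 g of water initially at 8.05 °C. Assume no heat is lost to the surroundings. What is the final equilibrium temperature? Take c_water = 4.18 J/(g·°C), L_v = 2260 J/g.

T_f ≈ 32.2 °C

Heat gained plus heat lost sum to zero:
condense steam: −41.7×2260 = −94242
  condensate cools 100→T: 41.7×4.18×(T − 100) = 174.31(T − 100)
  water warms: 1050×4.18×(T − 8.05) = 4389(T − 8.05)
4563.3 T = 94242 + 17431 + 35331 = 147004
T ≈ 32.21 °C (< 100 °C, so full condensation is consistent).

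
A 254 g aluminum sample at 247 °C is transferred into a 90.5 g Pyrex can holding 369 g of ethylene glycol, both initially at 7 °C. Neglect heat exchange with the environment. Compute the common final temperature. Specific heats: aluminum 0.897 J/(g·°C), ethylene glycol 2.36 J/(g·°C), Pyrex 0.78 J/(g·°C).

T_f ≈ 53.8 °C

Net heat exchanged in the isolated system is zero:
254·0.897·(T − 247) + 369·2.36·(T − 7) + 90.5·0.78·(T − 7) = 0
227.84(T − 247) + 870.84(T − 7) + 70.59(T − 7) = 0
(227.84 + 870.84 + 70.59) T = 227.84·247 + 870.84·7 + 70.59·7
T = 62866 / 1169.3 = 53.8 °C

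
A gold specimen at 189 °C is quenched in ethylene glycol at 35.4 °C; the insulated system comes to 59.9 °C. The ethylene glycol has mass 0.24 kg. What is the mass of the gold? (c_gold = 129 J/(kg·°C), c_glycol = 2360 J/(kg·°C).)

m ≈ 0.833 kg

|Q_gold| = |Q_glycol|:
m×129×(189 − 59.9) = 0.24×2360×(59.9 − 35.4)
16654 m = 13877  ⇒  m ≈ 0.8332 kg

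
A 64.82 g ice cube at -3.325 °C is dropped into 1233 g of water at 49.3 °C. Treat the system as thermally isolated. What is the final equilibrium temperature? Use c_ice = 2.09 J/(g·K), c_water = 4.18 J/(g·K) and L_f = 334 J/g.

Let T be the final temperature. ΣQ_i = 0:
ice -3.325→0 °C: 64.82×2.09×3.325 = 450.45
  latent heat to melt: 64.82×334 = 21650
  meltwater 0→T: 64.82×4.18×T = 270.95 T
  water cools: 1233×4.18×(T − 49.3) = 5153.9(T − 49.3)
5424.9 T = 254089 − 22100 = 231989
T ≈ 42.76 °C — above 0 °C, consistent with complete melting.

T_f ≈ 42.8 °C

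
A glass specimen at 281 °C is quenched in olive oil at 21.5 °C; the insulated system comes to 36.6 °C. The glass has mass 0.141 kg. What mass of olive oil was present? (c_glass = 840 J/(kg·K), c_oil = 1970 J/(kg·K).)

Taking heat into each body as positive, Σ m c ΔT = 0:
0.141·840·(36.6 − 281) + m·1970·(36.6 − 21.5) = 0
29747 m = 28947
m = 28947/29747 ≈ 0.9731 kg

m ≈ 0.973 kg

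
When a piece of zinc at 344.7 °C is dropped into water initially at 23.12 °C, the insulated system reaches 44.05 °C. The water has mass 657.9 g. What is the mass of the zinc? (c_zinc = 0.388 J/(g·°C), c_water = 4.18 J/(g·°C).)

|Q_zinc| = |Q_water|:
m×0.388×(344.7 − 44.05) = 657.9×4.18×(44.05 − 23.12)
116.65 m = 57558  ⇒  m ≈ 493.4 g

m ≈ 493 g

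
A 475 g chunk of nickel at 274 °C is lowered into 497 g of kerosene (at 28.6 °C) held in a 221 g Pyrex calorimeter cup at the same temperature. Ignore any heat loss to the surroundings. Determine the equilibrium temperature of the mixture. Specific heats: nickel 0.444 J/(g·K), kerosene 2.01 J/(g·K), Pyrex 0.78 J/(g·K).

Taking heat into each body as positive, Σ m c ΔT = 0:
475×0.444×(T − 274) + 497×2.01×(T − 28.6) + 221×0.78×(T − 28.6) = 0
(210.9 + 998.97 + 172.38) T = 210.9×274 + 998.97×28.6 + 172.38×28.6
T = 91287/1382.2 ≈ 66.04 °C

T_f ≈ 66.0 °C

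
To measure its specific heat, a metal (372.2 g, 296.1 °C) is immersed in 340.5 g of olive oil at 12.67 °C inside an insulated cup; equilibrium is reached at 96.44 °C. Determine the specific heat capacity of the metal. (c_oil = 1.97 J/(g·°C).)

c ≈ 0.756 J/(g·°C)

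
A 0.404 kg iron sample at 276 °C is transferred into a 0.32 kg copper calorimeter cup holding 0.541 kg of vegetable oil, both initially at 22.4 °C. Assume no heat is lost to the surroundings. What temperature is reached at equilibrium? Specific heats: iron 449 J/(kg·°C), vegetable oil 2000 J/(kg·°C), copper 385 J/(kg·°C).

T_f ≈ 55.6 °C

Let T be the final temperature. ΣQ_i = 0:
0.404·449·(T − 276) + 0.541·2000·(T − 22.4) + 0.32·385·(T − 22.4) = 0
181.4(T − 276) + 1082(T − 22.4) + 123.2(T − 22.4) = 0
1386.6 T = 77062
T = 77062/1386.6 ≈ 55.58 °C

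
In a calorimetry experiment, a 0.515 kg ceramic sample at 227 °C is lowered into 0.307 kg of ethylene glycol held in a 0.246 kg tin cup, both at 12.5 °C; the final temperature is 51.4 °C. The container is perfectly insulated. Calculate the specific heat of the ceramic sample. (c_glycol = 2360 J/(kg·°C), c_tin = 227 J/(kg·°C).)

c ≈ 336 J/(kg·°C)

Conservation of energy gives ΣQ = 0:
0.515·c·(51.4 − 227) + 0.307·2360·(51.4 − 12.5) + 0.246·227·(51.4 − 12.5) = 0
-90.43 c = -30356
c = -30356/-90.43 ≈ 335.7 J/(kg·°C)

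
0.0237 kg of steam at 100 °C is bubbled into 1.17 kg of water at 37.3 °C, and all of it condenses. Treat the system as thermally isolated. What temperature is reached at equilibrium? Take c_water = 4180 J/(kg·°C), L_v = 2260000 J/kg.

T_f ≈ 49.3 °C

Conservation of energy gives ΣQ = 0:
condense steam: −0.0237·2260000 = −53562
  condensed water 100 °C→T: 99.07(T − 100)
  original water: 4890.6(T − 37.3)
4989.7 T = 53562 + 9906.6 + 182419 = 245888
T ≈ 49.28 °C — below 100 °C, confirming all the steam condensed.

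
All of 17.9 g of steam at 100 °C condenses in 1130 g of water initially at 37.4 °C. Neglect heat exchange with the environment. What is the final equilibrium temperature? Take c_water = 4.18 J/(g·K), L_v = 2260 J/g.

T_f ≈ 46.8 °C

Taking heat into each body as positive, Σ m c ΔT = 0:
latent heat released on condensation: 17.9·2260 = 40454
  condensed water 100 °C→T: 74.82(T − 100)
  water warms: 1130·4.18·(T − 37.4) = 4723.4(T − 37.4)
4798.2 T = 40454 + 7482.2 + 176655 = 224591
T ≈ 46.81 °C, under the boiling point, so the assumption holds.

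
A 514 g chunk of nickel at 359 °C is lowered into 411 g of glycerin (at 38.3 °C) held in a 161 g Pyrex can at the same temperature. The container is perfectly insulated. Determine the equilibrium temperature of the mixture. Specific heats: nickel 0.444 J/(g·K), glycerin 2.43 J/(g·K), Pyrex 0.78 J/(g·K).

Let T be the final temperature. ΣQ_i = 0:
514*0.444*(T − 359) + 411*2.43*(T − 38.3) + 161*0.78*(T − 38.3) = 0
1352.5 T = 124991
T = 124991 / 1352.5 = 92.4 °C

T_f ≈ 92.4 °C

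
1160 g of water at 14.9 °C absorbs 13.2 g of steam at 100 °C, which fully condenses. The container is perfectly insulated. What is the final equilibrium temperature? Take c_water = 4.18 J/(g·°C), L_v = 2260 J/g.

Taking heat into each body as positive, Σ m c ΔT = 0:
steam→water at 100 °C releases m L_v = 13.2×2260 = 29832; condensate cools 100→T: 13.2×4.18×(T − 100) = 55.18(T − 100); original water: 4848.8(T − 14.9)
4904 T = 29832 + 5517.6 + 72247 = 107597
T ≈ 21.94 °C — below 100 °C, confirming all the steam condensed.

T_f ≈ 21.9 °C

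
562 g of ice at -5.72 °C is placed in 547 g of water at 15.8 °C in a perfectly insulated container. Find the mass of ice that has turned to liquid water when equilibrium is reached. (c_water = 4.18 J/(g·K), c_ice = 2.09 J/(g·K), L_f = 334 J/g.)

Heat available from the water dropping to 0 °C: 547·4.18·15.8 = 36126 J.
Warming the ice to 0 °C takes 562·2.09·5.72 = 6718.6 J, leaving 29407 J for melting.
Fully melting the ice requires m_ice L_f = 562·334 = 187708 J.
That's not enough to melt it all — equilibrium is at 0 °C with ice remaining.
m_melted·334 = 29407  ⇒  m_melted ≈ 88.05 g.

m_melted ≈ 88 g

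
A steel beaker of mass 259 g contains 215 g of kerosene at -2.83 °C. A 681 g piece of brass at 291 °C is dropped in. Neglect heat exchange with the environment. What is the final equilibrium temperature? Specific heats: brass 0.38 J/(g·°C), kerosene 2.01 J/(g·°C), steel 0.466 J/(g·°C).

T_f ≈ 90.9 °C

Taking heat into each body as positive, Σ m c ΔT = 0:
681·0.38·(T − 291) + 215·2.01·(T − (-2.83)) + 259·0.466·(T − (-2.83)) = 0
811.62 T = 73740
T = 73740/811.62 ≈ 90.86 °C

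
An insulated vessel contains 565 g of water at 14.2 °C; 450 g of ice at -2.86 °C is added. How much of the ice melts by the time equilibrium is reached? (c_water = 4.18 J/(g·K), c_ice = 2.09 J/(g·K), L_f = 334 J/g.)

Cooling the water to 0 °C releases 565·4.18·14.2 = 33536 J.
Of that, 450·2.09·2.86 = 2689.8 J goes to bring the ice to 0 °C, leaving 30846 J.
Fully melting the ice requires m_ice L_f = 450·334 = 150300 J.
That's not enough to melt it all — equilibrium is at 0 °C with ice remaining.
Mass melted = 30846/334 ≈ 92.35 g.

m_melted ≈ 92.4 g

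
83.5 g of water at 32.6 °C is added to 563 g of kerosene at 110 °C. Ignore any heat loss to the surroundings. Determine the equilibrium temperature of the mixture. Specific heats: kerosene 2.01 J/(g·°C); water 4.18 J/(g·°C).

T_f ≈ 91.8 °C

Setting the total heat transfer to zero:
563×2.01×(T − 110) + 83.5×4.18×(T − 32.6) = 0
1131.6(T − 110) + 349.03(T − 32.6) = 0
1480.7 T = 135858
T = 135858/1480.7 ≈ 91.75 °C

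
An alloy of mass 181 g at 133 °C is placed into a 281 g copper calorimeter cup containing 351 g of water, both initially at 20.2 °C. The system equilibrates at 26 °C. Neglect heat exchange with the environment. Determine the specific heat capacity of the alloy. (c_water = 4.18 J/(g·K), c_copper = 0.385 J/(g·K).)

c ≈ 0.472 J/(g·K)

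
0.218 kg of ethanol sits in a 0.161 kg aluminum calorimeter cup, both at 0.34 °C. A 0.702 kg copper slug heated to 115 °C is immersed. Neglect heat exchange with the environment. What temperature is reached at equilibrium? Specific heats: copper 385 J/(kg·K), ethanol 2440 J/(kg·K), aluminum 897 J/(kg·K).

T_f ≈ 33.1 °C

Heat gained plus heat lost sum to zero:
0.702*385*(T − 115) + 0.218*2440*(T − 0.34) + 0.161*897*(T − 0.34) = 0
270.27(T − 115) + 531.92(T − 0.34) + 144.42(T − 0.34) = 0
946.61 T = 31311
T = 31311/946.61 ≈ 33.08 °C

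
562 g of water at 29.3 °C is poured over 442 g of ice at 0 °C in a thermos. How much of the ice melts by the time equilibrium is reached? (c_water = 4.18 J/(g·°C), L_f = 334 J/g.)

m_melted ≈ 206 g

Heat available from the water dropping to 0 °C: 562×4.18×29.3 = 68830 J.
To melt every bit of ice: 442×334 = 147628 J.
That's not enough to melt it all — equilibrium is at 0 °C with ice remaining.
Mass melted = 68830/334 ≈ 206.1 g.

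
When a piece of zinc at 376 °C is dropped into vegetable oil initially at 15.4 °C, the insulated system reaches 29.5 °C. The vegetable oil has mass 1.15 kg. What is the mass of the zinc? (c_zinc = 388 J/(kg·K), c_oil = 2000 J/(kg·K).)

Conservation of energy gives ΣQ = 0:
m×388×(29.5 − 376) + 1.15×2000×(29.5 − 15.4) = 0
-134442 m = -32430
m = -32430/-134442 ≈ 0.2412 kg

m ≈ 0.241 kg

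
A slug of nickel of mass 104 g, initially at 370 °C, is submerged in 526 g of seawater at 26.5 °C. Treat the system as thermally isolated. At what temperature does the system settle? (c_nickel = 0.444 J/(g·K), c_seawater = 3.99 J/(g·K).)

T_f ≈ 33.9 °C

Let T be the final temperature. ΣQ_i = 0:
104*0.444*(T − 370) + 526*3.99*(T − 26.5) = 0
46.18(T − 370) + 2098.7(T − 26.5) = 0
2144.9 T = 72702
T = 72702 / 2144.9 = 33.9 °C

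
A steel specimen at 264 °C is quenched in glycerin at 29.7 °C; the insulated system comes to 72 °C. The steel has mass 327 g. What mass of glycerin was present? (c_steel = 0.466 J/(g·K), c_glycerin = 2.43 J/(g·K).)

m ≈ 285 g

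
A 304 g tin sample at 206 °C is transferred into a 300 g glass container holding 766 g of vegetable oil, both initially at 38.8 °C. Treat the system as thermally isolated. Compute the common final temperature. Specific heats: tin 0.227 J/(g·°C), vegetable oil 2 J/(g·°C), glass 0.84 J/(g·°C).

With ΣQ=0 the equilibrium temperature is the m·c-weighted mean:
T_f = (69.01×206 + 1532×38.8 + 252×38.8) / (69.01 + 1532 + 252)
    = 83435 / 1853 ≈ 45.03 °C

T_f ≈ 45.0 °C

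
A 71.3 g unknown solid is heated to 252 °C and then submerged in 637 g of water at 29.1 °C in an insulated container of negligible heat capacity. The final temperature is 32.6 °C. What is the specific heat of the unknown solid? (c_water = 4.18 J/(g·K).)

c ≈ 0.596 J/(g·K)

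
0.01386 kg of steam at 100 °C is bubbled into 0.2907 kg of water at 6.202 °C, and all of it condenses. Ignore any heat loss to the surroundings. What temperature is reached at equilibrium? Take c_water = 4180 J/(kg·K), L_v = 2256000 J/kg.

Heat gained plus heat lost sum to zero:
latent heat released on condensation: 0.01386·2256000 = 31268; condensed water 100 °C→T: 57.93(T − 100); original water: 1215.1(T − 6.202)
1273.1 T = 31268 + 5793.5 + 7536.2 = 44598
T ≈ 35.03 °C (< 100 °C, so full condensation is consistent).

T_f ≈ 35.0 °C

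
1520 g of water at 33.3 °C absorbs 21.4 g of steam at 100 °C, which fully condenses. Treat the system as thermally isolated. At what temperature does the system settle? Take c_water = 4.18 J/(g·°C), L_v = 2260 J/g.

Taking heat into each body as positive, Σ m c ΔT = 0:
latent heat released on condensation: 21.4×2260 = 48364
  condensed water 100 °C→T: 89.45(T − 100)
  water warms: 1520×4.18×(T − 33.3) = 6353.6(T − 33.3)
6443.1 T = 48364 + 8945.2 + 211575 = 268884
T ≈ 41.73 °C, under the boiling point, so the assumption holds.

T_f ≈ 41.7 °C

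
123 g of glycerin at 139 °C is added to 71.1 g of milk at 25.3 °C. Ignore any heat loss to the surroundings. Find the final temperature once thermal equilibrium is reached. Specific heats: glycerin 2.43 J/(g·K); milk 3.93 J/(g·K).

Heat gained plus heat lost sum to zero:
123·2.43·(T − 139) + 71.1·3.93·(T − 25.3) = 0
298.89(T − 139) + 279.42(T − 25.3) = 0
578.31 T = 48615
T = 48615/578.31 ≈ 84.06 °C

T_f ≈ 84.1 °C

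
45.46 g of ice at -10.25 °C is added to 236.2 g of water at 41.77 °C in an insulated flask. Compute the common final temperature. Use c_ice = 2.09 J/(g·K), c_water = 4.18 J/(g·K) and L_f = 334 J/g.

T_f ≈ 21.3 °C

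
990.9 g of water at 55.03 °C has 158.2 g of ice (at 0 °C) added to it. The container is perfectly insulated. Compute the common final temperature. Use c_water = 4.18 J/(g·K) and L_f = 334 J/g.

T_f ≈ 36.5 °C

Let T be the final temperature. ΣQ_i = 0:
fusion: m_ice L_f = 158.2·334 = 52839; meltwater 0→T: 158.2·4.18·T = 661.28 T; water cools: 990.9·4.18·(T − 55.03) = 4142(T − 55.03)
4803.2 T = 227932 − 52839 = 175093
T ≈ 36.45 °C (positive, so assuming full melt was valid).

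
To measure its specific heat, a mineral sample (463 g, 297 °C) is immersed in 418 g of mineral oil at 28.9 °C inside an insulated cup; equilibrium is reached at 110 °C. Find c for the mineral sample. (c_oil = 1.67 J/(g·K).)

Conservation of energy gives ΣQ = 0:
463·c·(110 − 297) + 418·1.67·(110 − 28.9) = 0
-86581 c = -56613
c = -56613/-86581 ≈ 0.6539 J/(g·K)

c ≈ 0.654 J/(g·K)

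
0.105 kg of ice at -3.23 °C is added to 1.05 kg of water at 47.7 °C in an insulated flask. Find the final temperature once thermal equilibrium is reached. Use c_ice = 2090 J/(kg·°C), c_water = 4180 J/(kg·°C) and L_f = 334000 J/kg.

T_f ≈ 36.0 °C

Conservation of energy gives ΣQ = 0:
ice -3.23→0 °C: 0.105×2090×3.23 = 708.82
  latent heat to melt: 0.105×334000 = 35070
  meltwater 0→T: 0.105×4180×T = 438.9 T
  water cools: 1.05×4180×(T − 47.7) = 4389(T − 47.7)
4827.9 T = 209355 − 35779 = 173576
T ≈ 35.95 °C. Since T > 0 °C, the all-ice-melts assumption holds.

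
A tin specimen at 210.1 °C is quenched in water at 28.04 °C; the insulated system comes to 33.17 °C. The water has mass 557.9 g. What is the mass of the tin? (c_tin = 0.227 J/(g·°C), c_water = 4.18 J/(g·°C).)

m ≈ 298 g

Taking heat into each body as positive, Σ m c ΔT = 0:
m·0.227·(33.17 − 210.1) + 557.9·4.18·(33.17 − 28.04) = 0
-40.16 m = -11963
m = -11963/-40.16 ≈ 297.9 g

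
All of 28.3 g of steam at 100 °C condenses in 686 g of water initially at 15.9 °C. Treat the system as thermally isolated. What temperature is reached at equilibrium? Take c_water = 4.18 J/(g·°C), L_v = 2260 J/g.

T_f ≈ 40.7 °C

Net heat exchanged in the isolated system is zero:
steam→water at 100 °C releases m L_v = 28.3·2260 = 63958; condensate cools 100→T: 28.3·4.18·(T − 100) = 118.29(T − 100); water warms: 686·4.18·(T − 15.9) = 2867.5(T − 15.9)
2985.8 T = 63958 + 11829 + 45593 = 121380
T ≈ 40.65 °C (< 100 °C, so full condensation is consistent).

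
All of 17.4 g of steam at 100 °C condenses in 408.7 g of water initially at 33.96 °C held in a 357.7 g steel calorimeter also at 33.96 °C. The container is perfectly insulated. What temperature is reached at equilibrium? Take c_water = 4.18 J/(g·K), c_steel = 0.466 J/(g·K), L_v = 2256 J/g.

T_f ≈ 56.6 °C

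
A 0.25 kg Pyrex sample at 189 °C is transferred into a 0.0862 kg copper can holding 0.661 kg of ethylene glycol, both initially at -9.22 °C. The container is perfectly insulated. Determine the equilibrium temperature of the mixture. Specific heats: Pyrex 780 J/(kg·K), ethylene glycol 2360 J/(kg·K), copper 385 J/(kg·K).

T_f ≈ 12.4 °C

T_f is the heat-capacity-weighted average of the initial temperatures:
T_f = (195·189 + 1560·(-9.22) + 33.19·(-9.22)) / (195 + 1560 + 33.19)
    = 22166 / 1788.1 ≈ 12.40 °C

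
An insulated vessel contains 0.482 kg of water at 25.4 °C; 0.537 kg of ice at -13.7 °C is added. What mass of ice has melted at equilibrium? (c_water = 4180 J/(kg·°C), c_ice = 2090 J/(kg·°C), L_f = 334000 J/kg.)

Heat available from the water dropping to 0 °C: 0.482×4180×25.4 = 51175 J.
Of that, 0.537×2090×13.7 = 15376 J goes to bring the ice to 0 °C, leaving 35799 J.
To melt every bit of ice: 0.537×334000 = 179358 J.
Since 35799 < 179358 J, not all the ice melts; equilibrium is at 0 °C.
m_melt = 35799 / L_f = 0.1072 kg.

m_melted ≈ 0.107 kg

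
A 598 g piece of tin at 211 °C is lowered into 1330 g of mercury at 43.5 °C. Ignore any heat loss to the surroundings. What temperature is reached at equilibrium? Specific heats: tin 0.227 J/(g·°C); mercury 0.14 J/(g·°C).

T_f ≈ 114.1 °C

Heat lost by the tin equals heat gained by the mercury:
598×0.227×(211 − T) = 1330×0.14×(T − 43.5)
135.75(211 − T) = 186.2(T − 43.5)
321.95 T = 36742  ⇒  T ≈ 114.13 °C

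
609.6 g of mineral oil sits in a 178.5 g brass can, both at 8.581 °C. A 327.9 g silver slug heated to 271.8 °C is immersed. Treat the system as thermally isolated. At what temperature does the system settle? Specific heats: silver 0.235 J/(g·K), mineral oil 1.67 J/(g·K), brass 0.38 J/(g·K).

T_f ≈ 26.0 °C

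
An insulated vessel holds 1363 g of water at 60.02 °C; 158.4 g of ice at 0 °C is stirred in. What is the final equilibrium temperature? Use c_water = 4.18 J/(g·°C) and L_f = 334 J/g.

T_f ≈ 45.5 °C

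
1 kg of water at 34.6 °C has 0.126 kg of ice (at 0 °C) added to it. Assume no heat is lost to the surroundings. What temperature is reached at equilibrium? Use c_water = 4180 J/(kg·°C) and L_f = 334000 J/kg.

Net heat exchanged in the isolated system is zero:
melt ice: 0.126·334000 = 42084; warm the meltwater: 526.68 T; water: 4180(T − 34.6)
4706.7 T = 144628 − 42084 = 102544
T ≈ 21.79 °C (positive, so assuming full melt was valid).

T_f ≈ 21.8 °C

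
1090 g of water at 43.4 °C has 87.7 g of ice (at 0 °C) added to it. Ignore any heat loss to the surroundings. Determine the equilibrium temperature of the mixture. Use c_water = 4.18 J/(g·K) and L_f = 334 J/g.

Conservation of energy gives ΣQ = 0:
fusion: m_ice L_f = 87.7×334 = 29292
  meltwater 0→T: 87.7×4.18×T = 366.59 T
  water: 4556.2(T − 43.4)
4922.8 T = 197739 − 29292 = 168447
T ≈ 34.22 °C (positive, so assuming full melt was valid).

T_f ≈ 34.2 °C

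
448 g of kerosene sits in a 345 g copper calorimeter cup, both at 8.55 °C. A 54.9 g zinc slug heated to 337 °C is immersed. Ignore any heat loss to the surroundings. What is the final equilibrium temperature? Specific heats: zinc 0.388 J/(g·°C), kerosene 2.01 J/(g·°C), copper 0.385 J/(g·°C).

Energy conservation, ΣQ = 0:
54.9×0.388×(T − 337) + 448×2.01×(T − 8.55) + 345×0.385×(T − 8.55) = 0
(21.3 + 900.48 + 132.83) T = 21.3×337 + 900.48×8.55 + 132.83×8.55
T = 16013/1054.6 ≈ 15.18 °C

T_f ≈ 15.2 °C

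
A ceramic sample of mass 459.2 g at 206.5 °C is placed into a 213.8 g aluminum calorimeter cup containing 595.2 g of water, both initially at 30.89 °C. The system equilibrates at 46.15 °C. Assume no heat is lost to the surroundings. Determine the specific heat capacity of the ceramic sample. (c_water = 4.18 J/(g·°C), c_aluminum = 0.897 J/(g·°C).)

c ≈ 0.555 J/(g·°C)

Net heat exchanged in the isolated system is zero:
459.2×c×(46.15 − 206.5) + 595.2×4.18×(46.15 − 30.89) + 213.8×0.897×(46.15 − 30.89) = 0
-73633 c = -40892
c = -40892/-73633 ≈ 0.5554 J/(g·°C)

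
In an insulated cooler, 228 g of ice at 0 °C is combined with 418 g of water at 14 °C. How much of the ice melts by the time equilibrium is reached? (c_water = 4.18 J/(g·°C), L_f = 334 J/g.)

Water can give up m c ΔT = 418×4.18×14 = 24461 J before reaching 0 °C.
Fully melting the ice requires m_ice L_f = 228×334 = 76152 J.
Since 24461 < 76152 J, not all the ice melts; equilibrium is at 0 °C.
m_melted×334 = 24461  ⇒  m_melted ≈ 73.24 g.

m_melted ≈ 73.2 g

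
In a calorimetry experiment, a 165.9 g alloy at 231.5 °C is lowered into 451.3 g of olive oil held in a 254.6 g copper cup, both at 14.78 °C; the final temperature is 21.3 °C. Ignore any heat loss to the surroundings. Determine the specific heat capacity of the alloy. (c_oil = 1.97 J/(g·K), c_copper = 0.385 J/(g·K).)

c ≈ 0.185 J/(g·K)

Conservation of energy gives ΣQ = 0:
165.9×c×(21.3 − 231.5) + 451.3×1.97×(21.3 − 14.78) + 254.6×0.385×(21.3 − 14.78) = 0
-34872 c = -6435.8
c = -6435.8/-34872 ≈ 0.1846 J/(g·K)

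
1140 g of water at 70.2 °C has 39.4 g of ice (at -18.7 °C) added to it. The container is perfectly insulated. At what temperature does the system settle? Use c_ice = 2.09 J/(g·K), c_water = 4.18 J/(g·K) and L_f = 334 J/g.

Energy conservation, ΣQ = 0:
warm ice to 0 °C: 39.4·2.09·(0 − (-18.7)) = 1539.9; fusion: m_ice L_f = 39.4·334 = 13160; warm the meltwater: 164.69 T; water cools: 1140·4.18·(T − 70.2) = 4765.2(T − 70.2)
4929.9 T = 334517 − 14699 = 319818
T ≈ 64.87 °C (positive, so assuming full melt was valid).

T_f ≈ 64.9 °C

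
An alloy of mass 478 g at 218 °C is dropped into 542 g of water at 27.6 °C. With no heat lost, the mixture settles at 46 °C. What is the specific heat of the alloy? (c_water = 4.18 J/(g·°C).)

Let T be the final temperature. ΣQ_i = 0:
478·c·(46 − 218) + 542·4.18·(46 − 27.6) = 0
-82216 c = -41686
c = -41686/-82216 ≈ 0.507 J/(g·°C)

c ≈ 0.507 J/(g·°C)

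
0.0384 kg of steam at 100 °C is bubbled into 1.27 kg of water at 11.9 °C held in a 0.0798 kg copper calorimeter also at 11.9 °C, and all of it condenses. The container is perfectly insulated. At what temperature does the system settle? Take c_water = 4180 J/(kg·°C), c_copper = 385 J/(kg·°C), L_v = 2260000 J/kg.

Sum of m c ΔT and latent-heat terms is zero:
latent heat released on condensation: 0.0384·2260000 = 86784; condensate cools 100→T: 0.0384·4180·(T − 100) = 160.51(T − 100); water warms: 1.27·4180·(T − 11.9) = 5308.6(T − 11.9); cup: 30.72(T − 11.9)
5499.8 T = 86784 + 16051 + 63538 = 166373
T ≈ 30.25 °C, under the boiling point, so the assumption holds.

T_f ≈ 30.3 °C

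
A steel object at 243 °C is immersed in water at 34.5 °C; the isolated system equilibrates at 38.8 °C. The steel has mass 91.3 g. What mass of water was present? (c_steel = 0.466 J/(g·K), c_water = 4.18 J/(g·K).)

|Q_steel| = |Q_water|:
91.3×0.466×(243 − 38.8) = m×4.18×(38.8 − 34.5)
17.97 m = 8687.9  ⇒  m ≈ 483.4 g

m ≈ 483 g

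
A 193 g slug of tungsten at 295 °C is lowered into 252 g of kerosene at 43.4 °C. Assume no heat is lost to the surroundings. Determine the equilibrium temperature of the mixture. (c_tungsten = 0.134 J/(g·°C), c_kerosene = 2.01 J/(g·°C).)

T_f ≈ 55.6 °C

Setting the total heat transfer to zero:
193·0.134·(T − 295) + 252·2.01·(T − 43.4) = 0
25.86(T − 295) + 506.52(T − 43.4) = 0
532.38 T = 29612
T ≈ 55.62 °C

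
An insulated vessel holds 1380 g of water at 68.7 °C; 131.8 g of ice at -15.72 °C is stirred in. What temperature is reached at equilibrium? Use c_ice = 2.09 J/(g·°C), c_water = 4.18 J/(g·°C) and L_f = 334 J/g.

Energy conservation, ΣQ = 0:
warm ice to 0 °C: 131.8×2.09×(0 − (-15.72)) = 4330.3; melt ice: 131.8×334 = 44021; warm the meltwater: 550.92 T; water: 5768.4(T − 68.7)
6319.3 T = 396289 − 48351 = 347938
T ≈ 55.06 °C. Since T > 0 °C, the all-ice-melts assumption holds.

T_f ≈ 55.1 °C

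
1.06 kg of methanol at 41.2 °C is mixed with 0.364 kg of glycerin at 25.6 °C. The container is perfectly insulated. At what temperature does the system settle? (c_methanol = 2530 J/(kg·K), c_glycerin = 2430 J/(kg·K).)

Taking heat into each body as positive, Σ m c ΔT = 0:
1.06*2530*(T − 41.2) + 0.364*2430*(T − 25.6) = 0
2681.8(T − 41.2) + 884.52(T − 25.6) = 0
3566.3 T = 133134
T = 133134 / 3566.3 = 37.3 °C

T_f ≈ 37.3 °C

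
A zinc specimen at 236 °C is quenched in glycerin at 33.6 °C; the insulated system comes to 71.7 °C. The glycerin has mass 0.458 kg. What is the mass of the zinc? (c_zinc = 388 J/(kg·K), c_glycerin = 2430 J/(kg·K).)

Net heat exchanged in the isolated system is zero:
m·388·(71.7 − 236) + 0.458·2430·(71.7 − 33.6) = 0
-63748 m = -42403
m = -42403/-63748 ≈ 0.6652 kg

m ≈ 0.665 kg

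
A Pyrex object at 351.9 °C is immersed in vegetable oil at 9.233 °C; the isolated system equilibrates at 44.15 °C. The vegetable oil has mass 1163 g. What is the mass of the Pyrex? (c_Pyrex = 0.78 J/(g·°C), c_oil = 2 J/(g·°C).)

|Q_Pyrex| = |Q_oil|:
m×0.78×(351.9 − 44.15) = 1163×2×(44.15 − 9.233)
240.05 m = 81217  ⇒  m ≈ 338.3 g

m ≈ 338 g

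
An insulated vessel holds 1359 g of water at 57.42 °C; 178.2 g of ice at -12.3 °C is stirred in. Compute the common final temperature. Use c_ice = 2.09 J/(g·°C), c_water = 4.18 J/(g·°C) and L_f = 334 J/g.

T_f ≈ 40.8 °C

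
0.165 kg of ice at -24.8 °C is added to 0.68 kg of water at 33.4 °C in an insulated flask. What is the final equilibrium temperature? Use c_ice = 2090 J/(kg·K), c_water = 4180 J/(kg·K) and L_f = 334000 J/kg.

T_f ≈ 8.9 °C

Conservation of energy gives ΣQ = 0:
ice -24.8→0 °C: 0.165·2090·24.8 = 8552.3
  fusion: m_ice L_f = 0.165·334000 = 55110
  warm the meltwater: 689.7 T
  water cools: 0.68·4180·(T − 33.4) = 2842.4(T − 33.4)
3532.1 T = 94936 − 63662 = 31274
T ≈ 8.85 °C — above 0 °C, consistent with complete melting.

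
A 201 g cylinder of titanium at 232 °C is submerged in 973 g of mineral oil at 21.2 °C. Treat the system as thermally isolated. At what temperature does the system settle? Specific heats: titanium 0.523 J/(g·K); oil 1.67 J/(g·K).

T_f ≈ 34.0 °C

With ΣQ=0 the equilibrium temperature is the m·c-weighted mean:
T_f = (105.12*232 + 1624.9*21.2) / (105.12 + 1624.9)
    = 58837 / 1730 ≈ 34.01 °C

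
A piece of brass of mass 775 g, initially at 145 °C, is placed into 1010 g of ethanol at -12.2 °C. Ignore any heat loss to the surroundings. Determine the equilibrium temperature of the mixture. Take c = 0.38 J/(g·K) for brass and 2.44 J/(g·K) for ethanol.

T_f ≈ 4.6 °C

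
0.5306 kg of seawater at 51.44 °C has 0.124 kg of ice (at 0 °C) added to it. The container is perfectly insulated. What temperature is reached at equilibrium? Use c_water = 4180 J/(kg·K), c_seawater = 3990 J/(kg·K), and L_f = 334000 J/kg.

Energy conservation, ΣQ = 0:
fusion: m_ice L_f = 0.124×334000 = 41416
  meltwater 0→T: 0.124×4180×T = 518.32 T
  seawater: 2117.1(T − 51.44)
2635.4 T = 108903 − 41416 = 67487
T ≈ 25.61 °C. Since T > 0 °C, the all-ice-melts assumption holds.

T_f ≈ 25.6 °C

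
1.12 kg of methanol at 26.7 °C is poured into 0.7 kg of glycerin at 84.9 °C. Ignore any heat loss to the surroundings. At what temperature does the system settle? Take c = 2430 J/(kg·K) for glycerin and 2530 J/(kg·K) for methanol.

T_f ≈ 48.5 °C

Heat lost by the glycerin equals heat gained by the methanol:
0.7×2430×(84.9 − T) = 1.12×2530×(T − 26.7)
1701(84.9 − T) = 2833.6(T − 26.7)
4534.6 T = 220072  ⇒  T ≈ 48.53 °C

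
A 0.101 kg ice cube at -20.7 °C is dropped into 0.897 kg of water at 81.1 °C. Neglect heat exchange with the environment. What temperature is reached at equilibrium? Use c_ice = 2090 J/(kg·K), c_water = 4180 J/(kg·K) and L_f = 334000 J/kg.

Setting the total heat transfer to zero:
ice -20.7→0 °C: 0.101×2090×20.7 = 4369.6
  fusion: m_ice L_f = 0.101×334000 = 33734
  warm the meltwater: 422.18 T
  water cools: 0.897×4180×(T − 81.1) = 3749.5(T − 81.1)
4171.6 T = 304081 − 38104 = 265978
T ≈ 63.76 °C (positive, so assuming full melt was valid).

T_f ≈ 63.8 °C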